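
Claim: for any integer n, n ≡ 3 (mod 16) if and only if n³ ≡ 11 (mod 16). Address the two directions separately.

Forward direction. Suppose n ≡ 3 (mod 16). Write n = 16j + 3. Then (16j + 3)³ = 4096j³ + 2304j² + 432j + 27 = 16(256j³ + 144j² + 27j + 1) + 11, so n³ ≡ 11 (mod 16).

Converse. Suppose n³ ≡ 11 (mod 16). The only residue r in {0, …, 15} with r³ ≡ 11 (mod 16) is r = 3, so n ≡ 3 (mod 16).

Equivalent; both directions hold.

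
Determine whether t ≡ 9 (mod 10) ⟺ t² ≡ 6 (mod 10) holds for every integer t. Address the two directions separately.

(⟹) This fails: take t = 9. Then 9 ≡ 9 (mod 10), but 9² = 81 ≡ 1 (mod 10), not 6.

(⟸) This fails: take t = 4. Then 4² = 16 ≡ 6 (mod 10), yet 4 ≡ 4 (mod 10), not 9.

Neither implication holds.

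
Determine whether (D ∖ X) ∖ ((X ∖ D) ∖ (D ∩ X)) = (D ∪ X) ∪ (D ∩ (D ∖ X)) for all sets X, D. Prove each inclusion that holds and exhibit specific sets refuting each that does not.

The sets are not equal: only the forward inclusion holds.

(⟹) Let x ∈ (D ∖ X) ∖ ((X ∖ D) ∖ (D ∩ X)). Then x ∈ D and x ∉ X, from which x ∈ (D ∪ X) ∪ (D ∩ (D ∖ X)).

(⟸) This inclusion fails. Take X = {1}, D = ∅; then 1 ∈ (D ∪ X) ∪ (D ∩ (D ∖ X)) but 1 ∉ (D ∖ X) ∖ ((X ∖ D) ∖ (D ∩ X)).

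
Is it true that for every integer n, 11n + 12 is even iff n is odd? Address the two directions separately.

Neither direction holds.

[⇒] This fails: n = 0 gives 11n + 12 = 12, which is even, but 0 is even, not odd.

[⇐] This also fails: n = 7 is odd, but 11n + 12 = 89 is odd, not even.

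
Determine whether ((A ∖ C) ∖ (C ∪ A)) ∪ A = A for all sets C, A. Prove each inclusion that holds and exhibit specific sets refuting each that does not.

Forward inclusion. Let x ∈ ((A ∖ C) ∖ (C ∪ A)) ∪ A. Then either x ∈ A and x ∉ C; or x ∈ C ∩ A. In each case x ∈ A, so ((A ∖ C) ∖ (C ∪ A)) ∪ A ⊆ A.

Reverse inclusion. Let x ∈ A. Then either x ∈ A and x ∉ C; or x ∈ C ∩ A. In each case x ∈ ((A ∖ C) ∖ (C ∪ A)) ∪ A, so A ⊆ ((A ∖ C) ∖ (C ∪ A)) ∪ A.

The two sets are equal.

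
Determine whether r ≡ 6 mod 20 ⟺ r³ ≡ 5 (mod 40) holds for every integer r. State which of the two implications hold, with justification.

Forward direction. This fails: take r = 6. Then 6 ≡ 6 (mod 20), but 6³ = 216 ≡ 16 (mod 40), not 5.

Converse. This fails: take r = 5. Then 5³ = 125 ≡ 5 (mod 40), yet 5 ≡ 5 (mod 20), not 6.

Both directions fail.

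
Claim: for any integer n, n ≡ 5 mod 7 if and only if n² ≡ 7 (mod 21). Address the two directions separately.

(⟹) This fails: take n = 5. Then 5 ≡ 5 (mod 7), but 5² = 25 ≡ 4 (mod 21), not 7.

(⟸) This fails: take n = 7. Then 7² = 49 ≡ 7 (mod 21), yet 7 ≡ 0 (mod 7), not 5.

Both directions fail.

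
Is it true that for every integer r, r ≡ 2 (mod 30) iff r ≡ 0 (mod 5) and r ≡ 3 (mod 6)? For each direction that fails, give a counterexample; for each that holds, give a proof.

Forward direction. This fails: r = 2 gives 2 ≡ 2 (mod 30) but 2 ≡ 2 (mod 5), so the conjunction on the right does not hold.

Converse. This fails: r = 15 satisfies both congruences on the right (15 ≡ 0 mod 5 and 15 ≡ 3 mod 6) yet 15 ≡ 15 (mod 30), not 2.

(⇒) fails and (⇐) fails.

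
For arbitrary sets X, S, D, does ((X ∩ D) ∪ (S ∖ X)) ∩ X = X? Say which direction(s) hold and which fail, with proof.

(⟸) This inclusion fails. Take X = {1}, S = ∅, D = ∅; then 1 ∈ X but 1 ∉ ((X ∩ D) ∪ (S ∖ X)) ∩ X.

(⟹) Let x ∈ ((X ∩ D) ∪ (S ∖ X)) ∩ X. Then either x ∈ X ∩ D and x ∉ S; or x ∈ X ∩ S ∩ D. In each case x ∈ X, so ((X ∩ D) ∪ (S ∖ X)) ∩ X ⊆ X.

The sets are not equal: only the forward inclusion holds.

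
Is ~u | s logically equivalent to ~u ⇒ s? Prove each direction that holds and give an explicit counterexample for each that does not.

(⇒) This fails. Under u = F, s = F, the left side is true but the right side is false.

(⇐) This fails. Under u = T, s = F, the left side is false but the right side is true.

(⇒) fails and (⇐) fails.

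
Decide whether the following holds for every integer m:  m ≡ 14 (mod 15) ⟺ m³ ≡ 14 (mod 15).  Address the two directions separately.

(⇒) Suppose m ≡ 14 (mod 15). Write m = 15j + 14. Then (15j + 14)³ = 3375j³ + 9450j² + 8820j + 2744 = 15(225j³ + 630j² + 588j + 182) + 14, so m³ ≡ 14 (mod 15).

(⇐) Conversely, suppose m³ ≡ 14 (mod 15). The only residue r in {0, …, 14} with r³ ≡ 14 (mod 15) is r = 14, so m ≡ 14 (mod 15).

The biconditional holds.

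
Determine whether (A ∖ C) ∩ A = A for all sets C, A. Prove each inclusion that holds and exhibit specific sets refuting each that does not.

Only the forward inclusion holds.

(⟹) Let x ∈ (A ∖ C) ∩ A. Then x ∈ A and x ∉ C, from which x ∈ A.

(⟸) This inclusion fails. Take C = {1}, A = {1}; then 1 ∈ A but 1 ∉ (A ∖ C) ∩ A.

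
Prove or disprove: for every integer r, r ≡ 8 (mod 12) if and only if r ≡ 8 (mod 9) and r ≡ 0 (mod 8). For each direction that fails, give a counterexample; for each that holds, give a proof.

(⇒) This fails: r = 32 gives 32 ≡ 8 (mod 12) but 32 ≡ 5 (mod 9), so the conjunction on the right does not hold.

(⇐) Conversely, if r ≡ 8 (mod 9) and r ≡ 0 (mod 8), then by the Chinese remainder theorem r ≡ 8 (mod 72). Since 8 ≡ 8 (mod 12) and 12 ∣ 72, we get r ≡ 8 (mod 12).

The forward direction fails; the converse holds.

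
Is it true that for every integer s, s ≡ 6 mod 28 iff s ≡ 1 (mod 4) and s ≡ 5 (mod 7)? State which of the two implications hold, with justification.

Neither implication holds.

(→) This fails: s = 6 gives 6 ≡ 6 (mod 28) but 6 ≡ 2 (mod 4), so the conjunction on the right does not hold.

(←) This fails: s = 5 satisfies both congruences on the right (5 ≡ 1 mod 4 and 5 ≡ 5 mod 7) yet 5 ≡ 5 (mod 28), not 6.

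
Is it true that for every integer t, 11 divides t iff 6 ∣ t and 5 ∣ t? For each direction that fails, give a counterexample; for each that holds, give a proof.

[⇒] This fails: take t = 11. Certainly 11 ∣ 11, but 6 ∤ 11.

[⇐] This fails: take t = 30. Both 6 ∣ 30 and 5 ∣ 30, yet 30 is not a multiple of 11 (since 30 = 2·11 + 8), so 11 ∤ 30.

Neither direction holds.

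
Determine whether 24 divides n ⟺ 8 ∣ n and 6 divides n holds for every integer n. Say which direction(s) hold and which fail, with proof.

Both directions hold.

(⟹) If 24 ∣ n, write n = 24q. Since 24 = 3·8, n = 8·(3q), so 8 ∣ n; and since 24 = 4·6, n = 6·(4q), so 6 ∣ n.

(⟸) Suppose 8 ∣ n and 6 ∣ n. Any common multiple of 8 and 6 is a multiple of their lcm; here lcm(8, 6) = 8·6/gcd(8, 6) = 48/2 = 24, so 24 ∣ n.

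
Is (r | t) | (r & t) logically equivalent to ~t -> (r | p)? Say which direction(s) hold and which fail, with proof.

The forward direction holds; the converse fails.

(⟹) Assume the antecedent. If t is true, ~t -> (r | p) reduces to true regardless of the other variables. If t is false, the antecedent forces (t = F, p = F, r = T) or (t = F, p = T, r = T), and ~t -> (r | p) holds there. Either way ~t -> (r | p) holds.

(⟸) This fails. Under t = F, p = T, r = F, the left side is false but the right side is true.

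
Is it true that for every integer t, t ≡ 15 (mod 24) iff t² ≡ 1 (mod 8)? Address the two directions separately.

Only the forward direction holds.

Forward direction. Suppose t ≡ 15 (mod 24). Then t² ≡ 15² = 225 (mod 24), and since 8 ∣ 24, also t² ≡ 1 (mod 8).

Converse. This fails: take t = 1. Then 1² = 1 ≡ 1 (mod 8), yet 1 ≡ 1 (mod 24), not 15.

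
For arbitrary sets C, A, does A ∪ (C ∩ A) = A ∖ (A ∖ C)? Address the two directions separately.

Forward inclusion. This inclusion fails. Take C = ∅, A = {1}; then 1 ∈ A ∪ (C ∩ A) but 1 ∉ A ∖ (A ∖ C).

Reverse inclusion. Let x ∈ A ∖ (A ∖ C). Then x ∈ C ∩ A, from which x ∈ A ∪ (C ∩ A).

Only the reverse inclusion holds.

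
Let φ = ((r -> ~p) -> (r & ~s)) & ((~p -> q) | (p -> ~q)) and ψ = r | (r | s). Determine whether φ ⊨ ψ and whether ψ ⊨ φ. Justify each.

[⇒] Assume the antecedent. If r is true, r | (r | s) reduces to true regardless of the other variables. If r is false, the antecedent cannot hold. Either way r | (r | s) holds.

[⇐] This fails. Under s = T, p = F, q = F, r = F, the left side is false but the right side is true.

The forward direction holds; the converse fails.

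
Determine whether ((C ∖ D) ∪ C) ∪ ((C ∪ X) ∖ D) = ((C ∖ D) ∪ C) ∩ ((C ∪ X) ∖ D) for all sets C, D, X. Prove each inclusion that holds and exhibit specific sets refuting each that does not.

(⟸) Let x ∈ ((C ∖ D) ∪ C) ∩ ((C ∪ X) ∖ D). Then either x ∈ C and x ∉ D, X; or x ∈ C ∩ X and x ∉ D. In each case x ∈ ((C ∖ D) ∪ C) ∪ ((C ∪ X) ∖ D), so ((C ∖ D) ∪ C) ∩ ((C ∪ X) ∖ D) ⊆ ((C ∖ D) ∪ C) ∪ ((C ∪ X) ∖ D).

(⟹) This inclusion fails. Take C = {1}, D = {1}, X = ∅; then 1 ∈ ((C ∖ D) ∪ C) ∪ ((C ∪ X) ∖ D) but 1 ∉ ((C ∖ D) ∪ C) ∩ ((C ∪ X) ∖ D).

(⊆) fails; (⊇) holds.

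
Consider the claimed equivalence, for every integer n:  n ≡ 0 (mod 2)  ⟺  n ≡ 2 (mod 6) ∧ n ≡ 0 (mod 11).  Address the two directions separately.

Only the converse holds.

(→) This fails: n = 0 gives 0 ≡ 0 (mod 2) but 0 ≡ 0 (mod 6), so the conjunction on the right does not hold.

(←) Conversely, if n ≡ 2 (mod 6) and n ≡ 0 (mod 11), then by the Chinese remainder theorem n ≡ 44 (mod 66). Since 44 ≡ 0 (mod 2) and 2 ∣ 66, we get n ≡ 0 (mod 2).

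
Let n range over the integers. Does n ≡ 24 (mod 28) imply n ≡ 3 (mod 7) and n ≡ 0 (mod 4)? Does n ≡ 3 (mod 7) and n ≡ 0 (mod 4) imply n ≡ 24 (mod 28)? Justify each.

Both directions hold; the statement is true.

(→) Suppose n ≡ 24 (mod 28); write n = 28j + 24. Since 7 ∣ 28, reducing mod 7 gives n ≡ 24 ≡ 3 (mod 7); since 4 ∣ 28, reducing mod 4 gives n ≡ 24 ≡ 0 (mod 4).

(←) Conversely, if n ≡ 3 (mod 7) and n ≡ 0 (mod 4), then by the Chinese remainder theorem n ≡ 24 (mod 28). This is exactly n ≡ 24 (mod 28).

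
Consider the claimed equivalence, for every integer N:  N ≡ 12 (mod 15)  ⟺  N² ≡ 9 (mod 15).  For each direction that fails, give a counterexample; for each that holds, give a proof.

[⇒] Suppose N ≡ 12 (mod 15). Write N = 15j + 12. Then (15j + 12)² = 225j² + 360j + 144 = 15(15j² + 24j + 9) + 9, so N² ≡ 9 (mod 15).

[⇐] This fails: take N = 3. Then 3² = 9 ≡ 9 (mod 15), yet 3 ≡ 3 (mod 15), not 12.

The forward direction holds; the converse fails.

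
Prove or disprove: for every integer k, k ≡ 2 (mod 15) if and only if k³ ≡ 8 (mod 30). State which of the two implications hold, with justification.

Only the reverse direction holds.

(⇒) This fails: take k = 17. Then 17 ≡ 2 (mod 15), but 17³ = 4913 ≡ 23 (mod 30), not 8.

(⇐) Conversely, the residues r modulo 30 with r³ ≡ 8 (mod 30) are exactly {2}, and each is ≡ 2 (mod 15).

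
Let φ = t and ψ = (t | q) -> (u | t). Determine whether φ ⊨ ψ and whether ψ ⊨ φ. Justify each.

Only the forward implication holds.

Forward direction. Assume the antecedent. If t is true, (t | q) -> (u | t) reduces to true regardless of the other variables. If t is false, the antecedent cannot hold. Either way (t | q) -> (u | t) holds.

Converse. This fails. Under t = F, q = F, u = F, the left side is false but the right side is true.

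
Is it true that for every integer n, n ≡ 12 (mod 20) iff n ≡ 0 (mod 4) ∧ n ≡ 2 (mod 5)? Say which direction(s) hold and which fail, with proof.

The biconditional holds.

(⇒) Suppose n ≡ 12 (mod 20); write n = 20j + 12. Since 4 ∣ 20, reducing mod 4 gives n ≡ 12 ≡ 0 (mod 4); since 5 ∣ 20, reducing mod 5 gives n ≡ 12 ≡ 2 (mod 5).

(⇐) Conversely, if n ≡ 0 (mod 4) and n ≡ 2 (mod 5), then by the Chinese remainder theorem n ≡ 12 (mod 20). This is exactly n ≡ 12 (mod 20).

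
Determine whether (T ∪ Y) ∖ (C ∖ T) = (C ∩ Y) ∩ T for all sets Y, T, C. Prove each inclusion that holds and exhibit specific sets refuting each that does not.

(⊆) fails; (⊇) holds.

(⊆) This inclusion fails. Take Y = {1}, T = ∅, C = ∅; then 1 ∈ (T ∪ Y) ∖ (C ∖ T) but 1 ∉ (C ∩ Y) ∩ T.

(⊇) Let x ∈ (C ∩ Y) ∩ T. Then x ∈ Y ∩ T ∩ C, from which x ∈ (T ∪ Y) ∖ (C ∖ T).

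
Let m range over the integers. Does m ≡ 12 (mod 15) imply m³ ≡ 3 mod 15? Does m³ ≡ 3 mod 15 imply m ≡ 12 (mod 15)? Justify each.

Both implications hold.

[⇐] Suppose m³ ≡ 3 (mod 15). The only residue r in {0, …, 14} with r³ ≡ 3 (mod 15) is r = 12, so m ≡ 12 (mod 15).

[⇒] Suppose m ≡ 12 (mod 15). Write m = 15j + 12. Then (15j + 12)³ = 3375j³ + 8100j² + 6480j + 1728 = 15(225j³ + 540j² + 432j + 115) + 3, so m³ ≡ 3 (mod 15).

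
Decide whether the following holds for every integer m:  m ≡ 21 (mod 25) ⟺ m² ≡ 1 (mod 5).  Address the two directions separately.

Only the forward direction holds.

(⟹) Suppose m ≡ 21 (mod 25). Then m² ≡ 21² = 441 (mod 25), and since 5 ∣ 25, also m² ≡ 1 (mod 5).

(⟸) This fails: take m = 1. Then 1² = 1 ≡ 1 (mod 5), yet 1 ≡ 1 (mod 25), not 21.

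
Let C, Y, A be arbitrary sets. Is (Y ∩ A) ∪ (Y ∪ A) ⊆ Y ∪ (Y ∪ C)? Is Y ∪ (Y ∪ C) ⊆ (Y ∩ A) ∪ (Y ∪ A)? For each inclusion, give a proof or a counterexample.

Neither inclusion holds.

(⊆) This inclusion fails. Take C = ∅, Y = ∅, A = {1}; then 1 ∈ (Y ∩ A) ∪ (Y ∪ A) but 1 ∉ Y ∪ (Y ∪ C).

(⊇) This inclusion fails. Take C = {1}, Y = ∅, A = ∅; then 1 ∈ Y ∪ (Y ∪ C) but 1 ∉ (Y ∩ A) ∪ (Y ∪ A).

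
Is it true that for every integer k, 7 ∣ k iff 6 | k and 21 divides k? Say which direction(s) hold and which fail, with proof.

Only the converse holds.

[⇒] This fails: take k = 7. Certainly 7 ∣ 7, but 6 ∤ 7.

[⇐] Suppose 6 ∣ k and 21 ∣ k. Any common multiple of 6 and 21 is a multiple of their lcm; here lcm(6, 21) = 6·21/gcd(6, 21) = 126/3 = 42, so 42 ∣ k. Since 7 ∣ 42, it follows that 7 ∣ k.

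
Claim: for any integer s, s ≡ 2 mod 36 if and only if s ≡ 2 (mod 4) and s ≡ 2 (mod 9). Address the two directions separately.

Both implications hold.

(←) If s ≡ 2 (mod 4) and s ≡ 2 (mod 9), then by the Chinese remainder theorem s ≡ 2 (mod 36). This is exactly s ≡ 2 (mod 36).

(→) Suppose s ≡ 2 (mod 36); write s = 36j + 2. Since 4 ∣ 36, reducing mod 4 gives s ≡ 2 (mod 4); since 9 ∣ 36, reducing mod 9 gives s ≡ 2 (mod 9).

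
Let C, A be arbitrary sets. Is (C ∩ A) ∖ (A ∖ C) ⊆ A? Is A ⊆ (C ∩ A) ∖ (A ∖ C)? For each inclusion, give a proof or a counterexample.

The sets are not equal: only the forward inclusion holds.

(⊇) This inclusion fails. Take C = ∅, A = {1}; then 1 ∈ A but 1 ∉ (C ∩ A) ∖ (A ∖ C).

(⊆) Let x ∈ (C ∩ A) ∖ (A ∖ C). Then x ∈ C ∩ A, from which x ∈ A.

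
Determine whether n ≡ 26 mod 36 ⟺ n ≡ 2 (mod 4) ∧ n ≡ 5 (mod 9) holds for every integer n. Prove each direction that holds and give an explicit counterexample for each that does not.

(⇒) This fails: n = 26 gives 26 ≡ 26 (mod 36) but 26 ≡ 8 (mod 9), so the conjunction on the right does not hold.

(⇐) This fails: n = 14 satisfies both congruences on the right (14 ≡ 2 mod 4 and 14 ≡ 5 mod 9) yet 14 ≡ 14 (mod 36), not 26.

Both directions fail.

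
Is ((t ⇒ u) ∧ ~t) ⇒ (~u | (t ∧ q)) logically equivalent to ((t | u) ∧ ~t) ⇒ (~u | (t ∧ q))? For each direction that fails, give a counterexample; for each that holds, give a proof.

(⇒) Assume the antecedent. If u is true, the antecedent forces (u = T, q = F, t = T) or (u = T, q = T, t = T), and the consequent holds there. If u is false, the consequent reduces to true regardless of the other variables. Either way the consequent holds.

(⇐) Assume the antecedent. If u is true, the antecedent forces (u = T, q = F, t = T) or (u = T, q = T, t = T), and the consequent holds there. If u is false, the consequent reduces to true regardless of the other variables. Either way the consequent holds.

Both directions hold; the statement is true.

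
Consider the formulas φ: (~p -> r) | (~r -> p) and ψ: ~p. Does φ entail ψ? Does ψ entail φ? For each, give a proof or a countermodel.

Both directions fail.

Forward direction. This fails. Under p = T, r = F, the left side is true but the right side is false.

Converse. This fails. Under p = F, r = F, the left side is false but the right side is true.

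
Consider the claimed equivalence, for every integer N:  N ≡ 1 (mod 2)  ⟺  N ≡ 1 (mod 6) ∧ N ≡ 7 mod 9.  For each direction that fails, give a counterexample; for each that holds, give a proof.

Not equivalent: only (⇐) holds.

(→) This fails: N = 1 gives 1 ≡ 1 (mod 2) but 1 ≡ 1 (mod 9), so the conjunction on the right does not hold.

(←) Conversely, if N ≡ 1 (mod 6) and N ≡ 7 (mod 9), then by the Chinese remainder theorem N ≡ 7 (mod 18). Since 7 ≡ 1 (mod 2) and 2 ∣ 18, we get N ≡ 1 (mod 2).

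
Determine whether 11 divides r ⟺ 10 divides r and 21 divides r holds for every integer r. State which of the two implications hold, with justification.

(→) This fails: take r = 11. Certainly 11 ∣ 11, but 10 ∤ 11.

(←) This fails: take r = 210. Both 10 ∣ 210 and 21 ∣ 210, yet 210 is not a multiple of 11 (since 210 = 19·11 + 1), so 11 ∤ 210.

Both directions fail.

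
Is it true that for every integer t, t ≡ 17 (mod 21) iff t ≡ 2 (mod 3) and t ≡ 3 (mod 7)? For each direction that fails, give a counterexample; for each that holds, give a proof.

(⇒) Suppose t ≡ 17 (mod 21); write t = 21j + 17. Since 3 ∣ 21, reducing mod 3 gives t ≡ 17 ≡ 2 (mod 3); since 7 ∣ 21, reducing mod 7 gives t ≡ 17 ≡ 3 (mod 7).

(⇐) Conversely, if t ≡ 2 (mod 3) and t ≡ 3 (mod 7), then by the Chinese remainder theorem t ≡ 17 (mod 21). This is exactly t ≡ 17 (mod 21).

Both implications hold.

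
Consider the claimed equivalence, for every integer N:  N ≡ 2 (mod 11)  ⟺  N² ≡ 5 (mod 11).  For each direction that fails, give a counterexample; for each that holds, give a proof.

Both directions fail.

Forward direction. This fails: take N = 2. Then 2 ≡ 2 (mod 11), but 2² = 4 ≡ 4 (mod 11), not 5.

Converse. This fails: take N = 4. Then 4² = 16 ≡ 5 (mod 11), yet 4 ≡ 4 (mod 11), not 2.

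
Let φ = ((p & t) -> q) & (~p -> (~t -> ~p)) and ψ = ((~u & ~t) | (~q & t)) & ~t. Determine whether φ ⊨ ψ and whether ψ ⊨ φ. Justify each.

Only the reverse direction holds.

(⟹) This fails. Under t = T, u = F, p = F, q = F, the left side is true but the right side is false.

(⟸) Assume the antecedent. If t is true, the antecedent cannot hold. If t is false, the consequent reduces to true regardless of the other variables. Either way the consequent holds.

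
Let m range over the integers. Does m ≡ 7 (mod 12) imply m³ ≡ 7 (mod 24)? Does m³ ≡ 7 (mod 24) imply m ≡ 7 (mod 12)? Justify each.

Not equivalent: only (⇐) holds.

(→) This fails: take m = 19. Then 19 ≡ 7 (mod 12), but 19³ = 6859 ≡ 19 (mod 24), not 7.

(←) Conversely, the residues r modulo 24 with r³ ≡ 7 (mod 24) are exactly {7}, and each is ≡ 7 (mod 12).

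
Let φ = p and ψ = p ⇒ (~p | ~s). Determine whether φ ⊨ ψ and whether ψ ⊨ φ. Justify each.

Forward direction. This fails. Under s = T, p = T, the left side is true but the right side is false.

Converse. This fails. Under s = F, p = F, the left side is false but the right side is true.

Neither implication holds.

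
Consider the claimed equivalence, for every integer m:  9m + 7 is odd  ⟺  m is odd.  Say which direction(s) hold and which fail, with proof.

Both directions fail.

Forward direction. This fails: m = 2 gives 9m + 7 = 25, which is odd, but 2 is even, not odd.

Converse. This also fails: m = 3 is odd, but 9m + 7 = 34 is even, not odd.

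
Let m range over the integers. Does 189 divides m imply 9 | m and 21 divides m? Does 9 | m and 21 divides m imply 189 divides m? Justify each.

Forward direction. If 189 ∣ m, write m = 189q. Since 189 = 21·9, m = 9·(21q), so 9 ∣ m; and since 189 = 9·21, m = 21·(9q), so 21 ∣ m.

Converse. This fails: take m = 63. Both 9 ∣ 63 and 21 ∣ 63, yet 63 is not a multiple of 189 (since 63 = 0·189 + 63), so 189 ∤ 63.

Not equivalent: only (⇒) holds.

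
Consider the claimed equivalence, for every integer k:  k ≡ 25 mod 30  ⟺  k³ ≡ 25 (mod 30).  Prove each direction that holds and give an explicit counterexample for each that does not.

Equivalent; both directions hold.

[⇐] Suppose k³ ≡ 25 (mod 30). The only residue r in {0, …, 29} with r³ ≡ 25 (mod 30) is r = 25, so k ≡ 25 (mod 30).

[⇒] Suppose k ≡ 25 mod 30. Write k = 30j + 25. Then (30j + 25)³ = 27000j³ + 67500j² + 56250j + 15625 = 30(900j³ + 2250j² + 1875j + 520) + 25, so k³ ≡ 25 (mod 30).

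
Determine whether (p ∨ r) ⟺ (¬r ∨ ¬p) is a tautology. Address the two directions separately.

(⇒) This fails. Under r = T, p = T, the left side is true but the right side is false.

(⇐) This fails. Under r = F, p = F, the left side is false but the right side is true.

(⇒) fails and (⇐) fails.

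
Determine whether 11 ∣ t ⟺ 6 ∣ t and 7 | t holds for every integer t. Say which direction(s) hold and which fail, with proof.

Both directions fail.

[⇒] This fails: take t = 11. Certainly 11 ∣ 11, but 6 ∤ 11.

[⇐] This fails: take t = 42. Both 6 ∣ 42 and 7 ∣ 42, yet 42 is not a multiple of 11 (since 42 = 3·11 + 9), so 11 ∤ 42.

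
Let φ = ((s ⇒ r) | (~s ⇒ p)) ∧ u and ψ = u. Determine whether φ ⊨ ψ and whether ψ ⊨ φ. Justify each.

Equivalent; both directions hold.

(⇐) Assume the antecedent. If u is true, ((s ⇒ r) | (~s ⇒ p)) ∧ u reduces to true regardless of the other variables. If u is false, the antecedent cannot hold. Either way ((s ⇒ r) | (~s ⇒ p)) ∧ u holds.

(⇒) Assume the antecedent. If u is true, u reduces to true regardless of the other variables. If u is false, the antecedent cannot hold. Either way u holds.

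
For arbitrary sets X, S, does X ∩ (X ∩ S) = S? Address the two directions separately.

Only the forward inclusion holds.

(⊇) This inclusion fails. Take X = ∅, S = {1}; then 1 ∈ S but 1 ∉ X ∩ (X ∩ S).

(⊆) Let x ∈ X ∩ (X ∩ S). Then x ∈ X ∩ S, from which x ∈ S.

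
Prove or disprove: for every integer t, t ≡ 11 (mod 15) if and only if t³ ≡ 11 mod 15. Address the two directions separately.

Forward direction. Suppose t ≡ 11 (mod 15). Write t = 15j + 11. Then (15j + 11)³ = 3375j³ + 7425j² + 5445j + 1331 = 15(225j³ + 495j² + 363j + 88) + 11, so t³ ≡ 11 (mod 15).

Converse. Suppose t³ ≡ 11 (mod 15). The only residue r in {0, …, 14} with r³ ≡ 11 (mod 15) is r = 11, so t ≡ 11 (mod 15).

The biconditional holds.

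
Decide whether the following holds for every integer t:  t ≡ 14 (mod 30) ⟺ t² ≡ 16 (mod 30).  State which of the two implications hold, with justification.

[⇒] Suppose t ≡ 14 (mod 30). Write t = 30j + 14. Then (30j + 14)² = 900j² + 840j + 196 = 30(30j² + 28j + 6) + 16, so t² ≡ 16 (mod 30).

[⇐] This fails: take t = 4. Then 4² = 16 ≡ 16 (mod 30), yet 4 ≡ 4 (mod 30), not 14.

The forward direction holds; the converse fails.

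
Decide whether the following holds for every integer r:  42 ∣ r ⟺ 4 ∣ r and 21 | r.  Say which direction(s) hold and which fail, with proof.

Forward direction. This fails: take r = 42. Certainly 42 ∣ 42, but 4 ∤ 42.

Converse. Suppose 4 ∣ r and 21 ∣ r. Any common multiple of 4 and 21 is a multiple of their lcm; here gcd(4, 21) = 1, so lcm(4, 21) = 4·21 = 84, so 84 ∣ r. Since 42 ∣ 84, it follows that 42 ∣ r.

Only the converse holds.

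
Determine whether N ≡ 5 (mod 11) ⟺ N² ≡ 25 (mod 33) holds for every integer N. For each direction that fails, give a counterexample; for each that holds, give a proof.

(⇒) This fails: take N = 27. Then 27 ≡ 5 (mod 11), but 27² = 729 ≡ 3 (mod 33), not 25.

(⇐) This fails: take N = 17. Then 17² = 289 ≡ 25 (mod 33), yet 17 ≡ 6 (mod 11), not 5.

Neither direction holds.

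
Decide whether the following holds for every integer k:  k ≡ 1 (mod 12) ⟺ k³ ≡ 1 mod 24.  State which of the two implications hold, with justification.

[⇐] The residues r modulo 24 with r³ ≡ 1 (mod 24) are exactly {1}, and each is ≡ 1 (mod 12).

[⇒] This fails: take k = 13. Then 13 ≡ 1 (mod 12), but 13³ = 2197 ≡ 13 (mod 24), not 1.

The forward direction fails; the converse holds.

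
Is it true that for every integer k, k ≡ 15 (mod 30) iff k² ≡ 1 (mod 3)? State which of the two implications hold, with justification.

Forward direction. This fails: take k = 15. Then 15 ≡ 15 (mod 30), but 15² = 225 ≡ 0 (mod 3), not 1.

Converse. This fails: take k = 1. Then 1² = 1 ≡ 1 (mod 3), yet 1 ≡ 1 (mod 30), not 15.

Both directions fail.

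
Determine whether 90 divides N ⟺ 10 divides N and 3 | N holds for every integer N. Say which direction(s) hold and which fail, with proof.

(⟹) If 90 ∣ N, write N = 90q. Since 90 = 9·10, N = 10·(9q), so 10 ∣ N; and since 90 = 30·3, N = 3·(30q), so 3 ∣ N.

(⟸) This fails: take N = 30. Both 10 ∣ 30 and 3 ∣ 30, yet 30 is not a multiple of 90 (since 30 = 0·90 + 30), so 90 ∤ 30.

Only the forward implication holds.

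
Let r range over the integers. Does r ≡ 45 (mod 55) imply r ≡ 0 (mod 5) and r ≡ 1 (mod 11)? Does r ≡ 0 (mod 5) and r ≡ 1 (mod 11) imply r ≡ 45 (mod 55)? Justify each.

Both directions hold; the statement is true.

(⇒) Suppose r ≡ 45 (mod 55); write r = 55j + 45. Since 5 ∣ 55, reducing mod 5 gives r ≡ 45 ≡ 0 (mod 5); since 11 ∣ 55, reducing mod 11 gives r ≡ 45 ≡ 1 (mod 11).

(⇐) Conversely, if r ≡ 0 (mod 5) and r ≡ 1 (mod 11), then by the Chinese remainder theorem r ≡ 45 (mod 55). This is exactly r ≡ 45 (mod 55).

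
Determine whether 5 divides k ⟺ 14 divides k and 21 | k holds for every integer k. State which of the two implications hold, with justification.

Neither direction holds.

(⟹) This fails: take k = 5. Certainly 5 ∣ 5, but 14 ∤ 5.

(⟸) This fails: take k = 42. Both 14 ∣ 42 and 21 ∣ 42, yet 42 is not a multiple of 5 (since 42 = 8·5 + 2), so 5 ∤ 42.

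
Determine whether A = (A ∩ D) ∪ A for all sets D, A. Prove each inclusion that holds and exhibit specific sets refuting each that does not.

Forward inclusion. Let x ∈ A. Then either x ∈ A and x ∉ D; or x ∈ D ∩ A. In each case x ∈ (A ∩ D) ∪ A, so A ⊆ (A ∩ D) ∪ A.

Reverse inclusion. Let x ∈ (A ∩ D) ∪ A. Then either x ∈ A and x ∉ D; or x ∈ D ∩ A. In each case x ∈ A, so (A ∩ D) ∪ A ⊆ A.

The two sets are equal.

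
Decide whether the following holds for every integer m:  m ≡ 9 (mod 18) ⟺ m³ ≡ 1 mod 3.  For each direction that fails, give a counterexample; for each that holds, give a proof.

Neither implication holds.

(⇒) This fails: take m = 9. Then 9 ≡ 9 (mod 18), but 9³ = 729 ≡ 0 (mod 3), not 1.

(⇐) This fails: take m = 1. Then 1³ = 1 ≡ 1 (mod 3), yet 1 ≡ 1 (mod 18), not 9.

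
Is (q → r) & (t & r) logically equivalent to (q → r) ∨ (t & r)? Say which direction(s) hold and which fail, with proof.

(⇒) holds; (⇐) fails.

(→) Assume the antecedent. If r is true, (q → r) ∨ (t & r) reduces to true regardless of the other variables. If r is false, the antecedent cannot hold. Either way (q → r) ∨ (t & r) holds.

(←) This fails. Under r = F, t = F, q = F, the left side is false but the right side is true.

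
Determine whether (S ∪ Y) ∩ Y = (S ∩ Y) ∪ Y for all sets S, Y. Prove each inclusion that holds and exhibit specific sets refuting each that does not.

(⊆) Let x ∈ (S ∪ Y) ∩ Y. Then either x ∈ Y and x ∉ S; or x ∈ S ∩ Y. In each case x ∈ (S ∩ Y) ∪ Y, so (S ∪ Y) ∩ Y ⊆ (S ∩ Y) ∪ Y.

(⊇) Let x ∈ (S ∩ Y) ∪ Y. Then either x ∈ Y and x ∉ S; or x ∈ S ∩ Y. In each case x ∈ (S ∪ Y) ∩ Y, so (S ∩ Y) ∪ Y ⊆ (S ∪ Y) ∩ Y.

Both inclusions hold; the sets are equal.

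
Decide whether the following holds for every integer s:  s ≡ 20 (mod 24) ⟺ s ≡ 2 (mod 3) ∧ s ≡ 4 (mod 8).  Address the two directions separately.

Converse. If s ≡ 2 (mod 3) and s ≡ 4 (mod 8), then by the Chinese remainder theorem s ≡ 20 (mod 24). This is exactly s ≡ 20 (mod 24).

Forward direction. Suppose s ≡ 20 (mod 24); write s = 24j + 20. Since 3 ∣ 24, reducing mod 3 gives s ≡ 20 ≡ 2 (mod 3); since 8 ∣ 24, reducing mod 8 gives s ≡ 20 ≡ 4 (mod 8).

Equivalent; both directions hold.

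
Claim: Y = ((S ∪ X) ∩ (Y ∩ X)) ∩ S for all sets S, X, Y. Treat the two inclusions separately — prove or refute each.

Only the reverse inclusion holds.

Forward inclusion. This inclusion fails. Take S = ∅, X = ∅, Y = {1}; then 1 ∈ Y but 1 ∉ ((S ∪ X) ∩ (Y ∩ X)) ∩ S.

Reverse inclusion. Let x ∈ ((S ∪ X) ∩ (Y ∩ X)) ∩ S. Then x ∈ S ∩ X ∩ Y, from which x ∈ Y.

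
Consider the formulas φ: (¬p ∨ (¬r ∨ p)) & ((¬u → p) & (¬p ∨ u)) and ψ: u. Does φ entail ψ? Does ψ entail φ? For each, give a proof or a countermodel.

Both implications hold.

[⇒] Assume the antecedent. If p is true, the antecedent forces (p = T, r = F, u = T) or (p = T, r = T, u = T), and u holds there. If p is false, the antecedent forces (p = F, r = F, u = T) or (p = F, r = T, u = T), and u holds there. Either way u holds.

[⇐] Assume the antecedent. If p is true, the antecedent forces (p = T, r = F, u = T) or (p = T, r = T, u = T), and the consequent holds there. If p is false, the antecedent forces (p = F, r = F, u = T) or (p = F, r = T, u = T), and the consequent holds there. Either way the consequent holds.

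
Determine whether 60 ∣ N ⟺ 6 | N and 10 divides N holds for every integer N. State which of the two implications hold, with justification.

(→) If 60 ∣ N, write N = 60q. Since 60 = 10·6, N = 6·(10q), so 6 ∣ N; and since 60 = 6·10, N = 10·(6q), so 10 ∣ N.

(←) This fails: take N = 30. Both 6 ∣ 30 and 10 ∣ 30, yet 30 is not a multiple of 60 (since 30 = 0·60 + 30), so 60 ∤ 30.

The forward direction holds; the converse fails.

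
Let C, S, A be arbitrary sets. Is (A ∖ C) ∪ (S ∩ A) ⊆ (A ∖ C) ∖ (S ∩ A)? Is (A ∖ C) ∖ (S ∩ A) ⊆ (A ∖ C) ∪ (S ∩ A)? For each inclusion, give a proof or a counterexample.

The sets are not equal: only the reverse inclusion holds.

(⟸) Let x ∈ (A ∖ C) ∖ (S ∩ A). Then x ∈ A and x ∉ C, S, from which x ∈ (A ∖ C) ∪ (S ∩ A).

(⟹) This inclusion fails. Take C = ∅, S = {1}, A = {1}; then 1 ∈ (A ∖ C) ∪ (S ∩ A) but 1 ∉ (A ∖ C) ∖ (S ∩ A).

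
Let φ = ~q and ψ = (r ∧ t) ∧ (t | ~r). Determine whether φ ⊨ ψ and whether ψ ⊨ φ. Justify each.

Neither direction holds.

Forward direction. This fails. Under t = F, q = F, r = F, the left side is true but the right side is false.

Converse. This fails. Under t = T, q = T, r = T, the left side is false but the right side is true.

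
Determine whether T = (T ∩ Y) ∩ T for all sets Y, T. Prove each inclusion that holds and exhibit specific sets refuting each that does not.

(⊇) Let x ∈ (T ∩ Y) ∩ T. Then x ∈ Y ∩ T, from which x ∈ T.

(⊆) This inclusion fails. Take Y = ∅, T = {1}; then 1 ∈ T but 1 ∉ (T ∩ Y) ∩ T.

The sets are not equal: only the reverse inclusion holds.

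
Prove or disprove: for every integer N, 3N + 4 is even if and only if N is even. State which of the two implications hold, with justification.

The biconditional holds.

(⟸) Suppose N is even; write N = 2j. Then 3N + 4 = 3·(2j) + 4 = 2·3j + 4, which is even.

(⟹) Suppose 3N + 4 is even. Since 3 is odd, 3N and N have the same parity, so 3N + 4 ≡ N + 4 (mod 2). As 4 is even, 3N + 4 is even exactly when N is even. Thus N is even.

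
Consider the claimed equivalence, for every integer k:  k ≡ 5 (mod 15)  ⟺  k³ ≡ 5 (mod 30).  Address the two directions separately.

Not equivalent: only (⇐) holds.

Forward direction. This fails: take k = 20. Then 20 ≡ 5 (mod 15), but 20³ = 8000 ≡ 20 (mod 30), not 5.

Converse. The residues r modulo 30 with r³ ≡ 5 (mod 30) are exactly {5}, and each is ≡ 5 (mod 15).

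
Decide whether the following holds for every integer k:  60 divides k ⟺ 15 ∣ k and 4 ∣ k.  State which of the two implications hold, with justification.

Equivalent; both directions hold.

Forward direction. If 60 ∣ k, write k = 60q. Since 60 = 4·15, k = 15·(4q), so 15 ∣ k; and since 60 = 15·4, k = 4·(15q), so 4 ∣ k.

Converse. Suppose 15 ∣ k and 4 ∣ k. Any common multiple of 15 and 4 is a multiple of their lcm; here gcd(15, 4) = 1, so lcm(15, 4) = 15·4 = 60, so 60 ∣ k.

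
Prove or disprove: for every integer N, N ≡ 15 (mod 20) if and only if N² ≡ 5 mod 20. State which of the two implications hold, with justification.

Not equivalent: only (⇒) holds.

(⇒) Suppose N ≡ 15 (mod 20). Write N = 20j + 15. Then (20j + 15)² = 400j² + 600j + 225 = 20(20j² + 30j + 11) + 5, so N² ≡ 5 (mod 20).

(⇐) This fails: take N = 5. Then 5² = 25 ≡ 5 (mod 20), yet 5 ≡ 5 (mod 20), not 15.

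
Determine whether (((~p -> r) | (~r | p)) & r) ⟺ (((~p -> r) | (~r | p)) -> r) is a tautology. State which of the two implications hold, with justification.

(⟹) Assume the antecedent. If p is true, the antecedent forces (p = T, r = T), and ((~p -> r) | (~r | p)) -> r holds there. If p is false, the antecedent forces (p = F, r = T), and ((~p -> r) | (~r | p)) -> r holds there. Either way ((~p -> r) | (~r | p)) -> r holds.

(⟸) Assume the antecedent. If p is true, the antecedent forces (p = T, r = T), and ((~p -> r) | (~r | p)) & r holds there. If p is false, the antecedent forces (p = F, r = T), and ((~p -> r) | (~r | p)) & r holds there. Either way ((~p -> r) | (~r | p)) & r holds.

Both directions hold; the statement is true.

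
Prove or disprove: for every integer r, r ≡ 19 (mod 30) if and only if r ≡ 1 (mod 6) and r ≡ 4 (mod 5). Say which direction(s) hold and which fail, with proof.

Equivalent; both directions hold.

(←) If r ≡ 1 (mod 6) and r ≡ 4 (mod 5), then by the Chinese remainder theorem r ≡ 19 (mod 30). This is exactly r ≡ 19 (mod 30).

(→) Suppose r ≡ 19 (mod 30); write r = 30j + 19. Since 6 ∣ 30, reducing mod 6 gives r ≡ 19 ≡ 1 (mod 6); since 5 ∣ 30, reducing mod 5 gives r ≡ 19 ≡ 4 (mod 5).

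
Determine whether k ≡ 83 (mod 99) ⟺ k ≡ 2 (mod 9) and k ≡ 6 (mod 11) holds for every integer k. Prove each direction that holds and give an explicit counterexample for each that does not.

Forward direction. Suppose k ≡ 83 (mod 99); write k = 99j + 83. Since 9 ∣ 99, reducing mod 9 gives k ≡ 83 ≡ 2 (mod 9); since 11 ∣ 99, reducing mod 11 gives k ≡ 83 ≡ 6 (mod 11).

Converse. If k ≡ 2 (mod 9) and k ≡ 6 (mod 11), then by the Chinese remainder theorem k ≡ 83 (mod 99). This is exactly k ≡ 83 (mod 99).

Equivalent; both directions hold.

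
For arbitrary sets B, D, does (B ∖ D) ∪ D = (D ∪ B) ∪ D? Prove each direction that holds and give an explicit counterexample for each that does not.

Both inclusions hold; the sets are equal.

Forward inclusion. Let x ∈ (B ∖ D) ∪ D. Then either x ∈ B and x ∉ D; or x ∈ D and x ∉ B; or x ∈ B ∩ D. In each case x ∈ (D ∪ B) ∪ D, so (B ∖ D) ∪ D ⊆ (D ∪ B) ∪ D.

Reverse inclusion. Let x ∈ (D ∪ B) ∪ D. Then either x ∈ B and x ∉ D; or x ∈ D and x ∉ B; or x ∈ B ∩ D. In each case x ∈ (B ∖ D) ∪ D, so (D ∪ B) ∪ D ⊆ (B ∖ D) ∪ D.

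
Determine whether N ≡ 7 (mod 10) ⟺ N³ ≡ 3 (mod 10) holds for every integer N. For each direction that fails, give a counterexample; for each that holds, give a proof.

(→) Suppose N ≡ 7 (mod 10). Write N = 10j + 7. Then (10j + 7)³ = 1000j³ + 2100j² + 1470j + 343 = 10(100j³ + 210j² + 147j + 34) + 3, so N³ ≡ 3 (mod 10).

(←) Conversely, suppose N³ ≡ 3 (mod 10). The only residue r in {0, …, 9} with r³ ≡ 3 (mod 10) is r = 7, so N ≡ 7 (mod 10).

The biconditional holds.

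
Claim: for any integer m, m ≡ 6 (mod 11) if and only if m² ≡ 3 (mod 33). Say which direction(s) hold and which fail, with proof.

Neither implication holds.

(⇒) This fails: take m = 17. Then 17 ≡ 6 (mod 11), but 17² = 289 ≡ 25 (mod 33), not 3.

(⇐) This fails: take m = 27. Then 27² = 729 ≡ 3 (mod 33), yet 27 ≡ 5 (mod 11), not 6.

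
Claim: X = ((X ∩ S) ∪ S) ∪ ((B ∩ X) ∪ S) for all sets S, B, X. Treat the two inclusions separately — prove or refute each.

Forward inclusion. This inclusion fails. Take S = ∅, B = ∅, X = {1}; then 1 ∈ X but 1 ∉ ((X ∩ S) ∪ S) ∪ ((B ∩ X) ∪ S).

Reverse inclusion. This inclusion fails. Take S = {1}, B = ∅, X = ∅; then 1 ∈ ((X ∩ S) ∪ S) ∪ ((B ∩ X) ∪ S) but 1 ∉ X.

Neither inclusion holds.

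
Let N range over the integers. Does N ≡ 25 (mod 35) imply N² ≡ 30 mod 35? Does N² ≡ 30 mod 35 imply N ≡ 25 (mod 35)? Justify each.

(⇒) Suppose N ≡ 25 (mod 35). Write N = 35j + 25. Then (35j + 25)² = 1225j² + 1750j + 625 = 35(35j² + 50j + 17) + 30, so N² ≡ 30 (mod 35).

(⇐) This fails: take N = 10. Then 10² = 100 ≡ 30 (mod 35), yet 10 ≡ 10 (mod 35), not 25.

The forward direction holds; the converse fails.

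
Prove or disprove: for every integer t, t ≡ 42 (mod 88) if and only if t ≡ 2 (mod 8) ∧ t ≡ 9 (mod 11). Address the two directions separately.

(⟹) Suppose t ≡ 42 (mod 88); write t = 88j + 42. Since 8 ∣ 88, reducing mod 8 gives t ≡ 42 ≡ 2 (mod 8); since 11 ∣ 88, reducing mod 11 gives t ≡ 42 ≡ 9 (mod 11).

(⟸) Conversely, if t ≡ 2 (mod 8) and t ≡ 9 (mod 11), then by the Chinese remainder theorem t ≡ 42 (mod 88). This is exactly t ≡ 42 (mod 88).

Equivalent; both directions hold.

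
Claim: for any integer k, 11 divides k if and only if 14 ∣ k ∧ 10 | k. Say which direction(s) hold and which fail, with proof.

Both directions fail.

(⟹) This fails: take k = 11. Certainly 11 ∣ 11, but 14 ∤ 11.

(⟸) This fails: take k = 70. Both 14 ∣ 70 and 10 ∣ 70, yet 70 is not a multiple of 11 (since 70 = 6·11 + 4), so 11 ∤ 70.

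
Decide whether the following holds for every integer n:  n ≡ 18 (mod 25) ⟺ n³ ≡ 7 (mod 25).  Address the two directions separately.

[⇒] Suppose n ≡ 18 (mod 25). Write n = 25j + 18. Then (25j + 18)³ = 15625j³ + 33750j² + 24300j + 5832 = 25(625j³ + 1350j² + 972j + 233) + 7, so n³ ≡ 7 (mod 25).

[⇐] Conversely, suppose n³ ≡ 7 (mod 25). The only residue r in {0, …, 24} with r³ ≡ 7 (mod 25) is r = 18, so n ≡ 18 (mod 25).

Equivalent; both directions hold.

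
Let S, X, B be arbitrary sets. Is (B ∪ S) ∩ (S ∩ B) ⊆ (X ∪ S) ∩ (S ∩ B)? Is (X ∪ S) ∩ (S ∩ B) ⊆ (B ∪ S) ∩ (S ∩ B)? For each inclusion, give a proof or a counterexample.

(⊆) Let x ∈ (B ∪ S) ∩ (S ∩ B). Then either x ∈ S ∩ B and x ∉ X; or x ∈ S ∩ X ∩ B. In each case x ∈ (X ∪ S) ∩ (S ∩ B), so (B ∪ S) ∩ (S ∩ B) ⊆ (X ∪ S) ∩ (S ∩ B).

(⊇) Let x ∈ (X ∪ S) ∩ (S ∩ B). Then either x ∈ S ∩ B and x ∉ X; or x ∈ S ∩ X ∩ B. In each case x ∈ (B ∪ S) ∩ (S ∩ B), so (X ∪ S) ∩ (S ∩ B) ⊆ (B ∪ S) ∩ (S ∩ B).

Both inclusions hold.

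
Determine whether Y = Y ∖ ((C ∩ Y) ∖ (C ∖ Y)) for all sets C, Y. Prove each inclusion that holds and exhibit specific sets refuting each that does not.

Reverse inclusion. Let x ∈ Y ∖ ((C ∩ Y) ∖ (C ∖ Y)). Then x ∈ Y and x ∉ C, from which x ∈ Y.

Forward inclusion. This inclusion fails. Take C = {1}, Y = {1}; then 1 ∈ Y but 1 ∉ Y ∖ ((C ∩ Y) ∖ (C ∖ Y)).

The sets are not equal: only the reverse inclusion holds.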